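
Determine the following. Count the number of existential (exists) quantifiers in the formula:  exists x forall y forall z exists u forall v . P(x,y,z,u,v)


Quantifier prefix: exists x forall y forall z exists u forall v
Mark each quantifier type:
  E U U E U
Universal count = 3, Existential count = 2
Asked for existential (exists) quantifiers: 2

2


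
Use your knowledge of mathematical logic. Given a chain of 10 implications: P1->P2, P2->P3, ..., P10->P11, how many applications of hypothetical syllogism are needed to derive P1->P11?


With 10 implications in a chain connecting 11 propositions:
P1->P2, P2->P3, ..., P10->P11
Steps needed = (number of implications) - 1 = 10 - 1 = 9

9


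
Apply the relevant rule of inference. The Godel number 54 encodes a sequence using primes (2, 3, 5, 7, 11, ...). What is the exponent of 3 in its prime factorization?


Factorize 54 by dividing by 3 repeatedly.
Division steps: 3 divides 54 exactly 3 time(s).
Exponent of 3 = 3

3


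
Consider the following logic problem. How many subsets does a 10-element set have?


The power set of a set with n elements has 2^n elements.
|P(S)| = 2^10 = 1024

1024


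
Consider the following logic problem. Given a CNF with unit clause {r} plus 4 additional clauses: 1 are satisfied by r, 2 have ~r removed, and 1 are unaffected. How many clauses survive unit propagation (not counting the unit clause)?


Satisfied (removed): 1
Shortened (remain): 2
Unchanged (remain): 1
Remaining = 2 + 1 = 3

3


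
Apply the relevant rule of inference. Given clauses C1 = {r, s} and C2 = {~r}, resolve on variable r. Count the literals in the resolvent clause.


Remove r from C1 and ~r from C2.
C1 remainder: {s}
C2 remainder: {}
Union (resolvent): {s}
Resolvent has 1 literal(s).

1


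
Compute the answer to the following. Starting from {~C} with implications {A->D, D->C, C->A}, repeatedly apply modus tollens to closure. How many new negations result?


Initial negated facts: {~C}
Apply modus tollens to closure:
  ~C and D->C  =>  ~D
  ~D and A->D  =>  ~A
Final negated: {~A, ~C, ~D}
New negations: {~A, ~D}
Count = 2

2


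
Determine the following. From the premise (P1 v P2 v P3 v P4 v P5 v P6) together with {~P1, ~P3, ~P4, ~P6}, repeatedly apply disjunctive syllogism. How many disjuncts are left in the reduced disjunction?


Original disjuncts (6): P1, P2, P3, P4, P5, P6
Negated (eliminate): ~P1, ~P3, ~P4, ~P6
Remaining disjuncts: P2, P5
Count = 6 - 4 = 2

2


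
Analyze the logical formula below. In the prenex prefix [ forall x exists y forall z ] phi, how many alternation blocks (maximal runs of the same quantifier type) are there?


Quantifier-type sequence: A E A  (A=forall, E=exists)
Group into maximal same-type runs:
  Ax1 | Ex1 | Ax1
Number of blocks = 3

3


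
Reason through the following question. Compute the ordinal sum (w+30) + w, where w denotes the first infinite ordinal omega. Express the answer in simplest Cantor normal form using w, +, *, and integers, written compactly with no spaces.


Compute (w+30) + w.
Ordinal + is associative but NOT commutative; for finite n>0, n + w = w but w + n stays w+n.
(w+30) + w = w + (30+w) = w + w = w*2 (the finite tail 30 is absorbed by the right w).
Result = w*2

w*2


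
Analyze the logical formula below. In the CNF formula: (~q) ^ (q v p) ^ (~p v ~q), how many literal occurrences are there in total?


Counting literals in each clause:
Clause 1: 1 literal(s)
Clause 2: 2 literal(s)
Clause 3: 2 literal(s)
Total = 5

5


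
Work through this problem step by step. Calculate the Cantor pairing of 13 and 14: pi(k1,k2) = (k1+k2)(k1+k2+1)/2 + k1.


k1 + k2 = 27
(k1+k2)(k1+k2+1)/2 = 27 * 28 / 2 = 378
pi = 378 + 13 = 391

391


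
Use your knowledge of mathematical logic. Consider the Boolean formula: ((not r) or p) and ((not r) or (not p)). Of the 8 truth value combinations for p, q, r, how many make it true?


Evaluate all 8 assignments for p, q, r:
p=0, q=0, r=0: 1
p=0, q=0, r=1: 0
p=0, q=1, r=0: 1
p=0, q=1, r=1: 0
p=1, q=0, r=0: 1
p=1, q=0, r=1: 0
p=1, q=1, r=0: 1
p=1, q=1, r=1: 0
Satisfying count = 4

4


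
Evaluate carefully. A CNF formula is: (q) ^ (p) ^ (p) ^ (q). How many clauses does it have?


A CNF formula is a conjunction of clauses.
Clauses are separated by ^.
Counting the conjuncts: 4 clauses.

4


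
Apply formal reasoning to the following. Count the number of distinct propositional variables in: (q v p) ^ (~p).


Identify each variable that appears in the formula.
Variables found: p, q
Count = 2

2


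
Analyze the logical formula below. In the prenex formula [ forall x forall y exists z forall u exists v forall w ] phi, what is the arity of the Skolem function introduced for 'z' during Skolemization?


Quantifier prefix: forall x forall y exists z forall u exists v forall w
'z' is existentially quantified at position 3.
Universal variables preceding it: x, y
Skolem function arity = 2

2


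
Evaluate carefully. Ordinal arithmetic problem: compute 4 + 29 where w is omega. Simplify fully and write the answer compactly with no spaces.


Compute 4 + 29.
Ordinal + is associative but NOT commutative; for finite n>0, n + w = w but w + n stays w+n.
Both operands finite; ordinal + agrees with natural +: 4 + 29 = 33.
Result = 33

33


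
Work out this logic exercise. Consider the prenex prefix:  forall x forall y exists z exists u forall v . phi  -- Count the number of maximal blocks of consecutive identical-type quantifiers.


Quantifier-type sequence: A A E E A  (A=forall, E=exists)
Group into maximal same-type runs:
  Ax2 | Ex2 | Ax1
Number of blocks = 3

3


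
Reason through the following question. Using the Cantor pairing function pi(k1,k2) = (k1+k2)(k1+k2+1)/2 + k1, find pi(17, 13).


k1 + k2 = 30
(k1+k2)(k1+k2+1)/2 = 30 * 31 / 2 = 465
pi = 465 + 17 = 482

482


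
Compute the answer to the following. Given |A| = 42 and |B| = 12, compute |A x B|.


The Cartesian product A x B contains all ordered pairs (a, b).
|A x B| = |A| * |B| = 42 * 12 = 504

504


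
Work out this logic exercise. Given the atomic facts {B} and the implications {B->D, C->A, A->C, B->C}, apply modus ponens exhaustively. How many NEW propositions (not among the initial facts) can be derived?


Initial facts: {B}
Apply modus ponens to closure:
  B and B->D  =>  D
  B and B->C  =>  C
  C and C->A  =>  A
Final known: {A, B, C, D}
New propositions: {A, C, D}
Count = 3

3


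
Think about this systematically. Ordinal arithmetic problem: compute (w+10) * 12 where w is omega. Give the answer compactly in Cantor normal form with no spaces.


Compute (w+10) * 12.
Ordinal * is associative and left-distributive over +, but NOT commutative; for finite n>1, n*w = w but w*n stays w*n.
(w+10) * 12 = (w+10) repeated 12 times. Each intermediate +10 is absorbed by the following w; only the last survives: w*12+10.
Result = w*12+10

w*12+10


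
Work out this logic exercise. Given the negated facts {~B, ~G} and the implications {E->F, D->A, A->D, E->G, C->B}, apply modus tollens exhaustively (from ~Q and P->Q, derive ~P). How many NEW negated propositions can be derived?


Initial negated facts: {~B, ~G}
Apply modus tollens to closure:
  ~G and E->G  =>  ~E
  ~B and C->B  =>  ~C
Final negated: {~B, ~C, ~E, ~G}
New negations: {~C, ~E}
Count = 2

2


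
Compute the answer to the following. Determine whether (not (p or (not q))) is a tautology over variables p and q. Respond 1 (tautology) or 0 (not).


Check all 4 assignments:
p=0, q=0: 0
p=0, q=1: 1
p=1, q=0: 0
p=1, q=1: 0
Satisfying count = 1/4.
Tautology iff count = 4: no.

0


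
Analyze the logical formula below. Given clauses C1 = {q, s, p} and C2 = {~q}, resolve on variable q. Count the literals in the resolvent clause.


Remove q from C1 and ~q from C2.
C1 remainder: {s, p}
C2 remainder: {}
Union (resolvent): {p, s}
Resolvent has 2 literal(s).

2


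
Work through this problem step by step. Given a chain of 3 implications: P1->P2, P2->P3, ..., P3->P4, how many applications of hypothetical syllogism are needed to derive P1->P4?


With 3 implications in a chain connecting 4 propositions:
P1->P2, P2->P3, ..., P3->P4
Steps needed = (number of implications) - 1 = 3 - 1 = 2

2


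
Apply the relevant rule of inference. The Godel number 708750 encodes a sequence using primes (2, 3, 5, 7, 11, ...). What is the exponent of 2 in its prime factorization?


Factorize 708750 by dividing by 2 repeatedly.
Division steps: 2 divides 708750 exactly 1 time(s).
Exponent of 2 = 1

1


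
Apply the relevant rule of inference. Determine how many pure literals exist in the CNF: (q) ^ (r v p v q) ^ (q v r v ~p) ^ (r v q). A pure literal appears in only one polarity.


Check each variable for pure literal status:
p: mixed (not pure)
q: pure positive
r: pure positive
Pure literal count = 2

2


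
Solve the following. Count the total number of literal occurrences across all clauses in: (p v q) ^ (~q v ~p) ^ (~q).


Counting literals in each clause:
Clause 1: 2 literal(s)
Clause 2: 2 literal(s)
Clause 3: 1 literal(s)
Total = 5

5


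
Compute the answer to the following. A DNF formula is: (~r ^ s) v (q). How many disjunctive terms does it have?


A DNF formula is a disjunction of terms (conjunctions).
Terms are separated by v.
Counting the disjuncts: 2 terms.

2


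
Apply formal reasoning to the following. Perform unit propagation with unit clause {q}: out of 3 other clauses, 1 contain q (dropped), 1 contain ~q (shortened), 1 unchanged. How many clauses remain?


Satisfied (removed): 1
Shortened (remain): 1
Unchanged (remain): 1
Remaining = 1 + 1 = 2

2


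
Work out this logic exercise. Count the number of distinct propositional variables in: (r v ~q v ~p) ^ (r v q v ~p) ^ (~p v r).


Identify each variable that appears in the formula.
Variables found: p, q, r
Count = 3

3


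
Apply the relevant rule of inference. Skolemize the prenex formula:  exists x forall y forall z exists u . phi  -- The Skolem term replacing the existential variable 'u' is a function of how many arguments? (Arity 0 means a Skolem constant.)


Quantifier prefix: exists x forall y forall z exists u
'u' is existentially quantified at position 4.
Universal variables preceding it: y, z
Skolem function arity = 2

2


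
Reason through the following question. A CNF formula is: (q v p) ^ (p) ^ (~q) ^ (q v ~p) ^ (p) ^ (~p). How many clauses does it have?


A CNF formula is a conjunction of clauses.
Clauses are separated by ^.
Counting the conjuncts: 6 clauses.

6


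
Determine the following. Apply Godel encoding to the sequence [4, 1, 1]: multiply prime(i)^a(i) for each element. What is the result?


Encode each element as an exponent of the corresponding prime:
  2^4 = 16
  3^1 = 3
  5^1 = 5
Product = 16 * 3 * 5 = 240

240


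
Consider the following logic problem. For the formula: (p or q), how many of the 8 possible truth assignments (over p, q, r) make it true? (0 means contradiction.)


Check all 8 assignments:
p=0, q=0, r=0: 0
p=0, q=0, r=1: 0
p=0, q=1, r=0: 1
p=0, q=1, r=1: 1
p=1, q=0, r=0: 1
p=1, q=0, r=1: 1
p=1, q=1, r=0: 1
p=1, q=1, r=1: 1
Count of True = 6

6


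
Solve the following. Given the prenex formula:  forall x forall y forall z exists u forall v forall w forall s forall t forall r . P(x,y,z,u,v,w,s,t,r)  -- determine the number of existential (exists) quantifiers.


Quantifier prefix: forall x forall y forall z exists u forall v forall w forall s forall t forall r
Mark each quantifier type:
  U U U E U U U U U
Universal count = 8, Existential count = 1
Asked for existential (exists) quantifiers: 1

1


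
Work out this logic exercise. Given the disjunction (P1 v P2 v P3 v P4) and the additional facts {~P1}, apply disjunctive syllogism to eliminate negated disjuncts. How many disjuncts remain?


Original disjuncts (4): P1, P2, P3, P4
Negated (eliminate): ~P1
Remaining disjuncts: P2, P3, P4
Count = 4 - 1 = 3

3


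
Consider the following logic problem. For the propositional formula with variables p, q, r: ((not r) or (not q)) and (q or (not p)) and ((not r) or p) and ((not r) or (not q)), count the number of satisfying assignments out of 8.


Evaluate all 8 assignments for p, q, r:
p=0, q=0, r=0: 1
p=0, q=0, r=1: 0
p=0, q=1, r=0: 1
p=0, q=1, r=1: 0
p=1, q=0, r=0: 0
p=1, q=0, r=1: 0
p=1, q=1, r=0: 1
p=1, q=1, r=1: 0
Satisfying count = 3

3


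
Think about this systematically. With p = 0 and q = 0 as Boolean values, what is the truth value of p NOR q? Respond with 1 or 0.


p = 0, q = 0
Operation: p NOR q
Evaluate: 0 NOR 0 = 1

1


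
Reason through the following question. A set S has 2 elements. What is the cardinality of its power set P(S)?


The power set of a set with n elements has 2^n elements.
|P(S)| = 2^2 = 4

4


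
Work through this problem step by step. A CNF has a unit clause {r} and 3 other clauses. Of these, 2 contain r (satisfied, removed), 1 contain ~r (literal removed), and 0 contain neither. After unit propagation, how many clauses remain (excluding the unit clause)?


Satisfied (removed): 2
Shortened (remain): 1
Unchanged (remain): 0
Remaining = 1 + 0 = 1

1


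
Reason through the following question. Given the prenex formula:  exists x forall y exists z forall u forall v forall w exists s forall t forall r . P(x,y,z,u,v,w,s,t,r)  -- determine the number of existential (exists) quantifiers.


Quantifier prefix: exists x forall y exists z forall u forall v forall w exists s forall t forall r
Mark each quantifier type:
  E U E U U U E U U
Universal count = 6, Existential count = 3
Asked for existential (exists) quantifiers: 3

3


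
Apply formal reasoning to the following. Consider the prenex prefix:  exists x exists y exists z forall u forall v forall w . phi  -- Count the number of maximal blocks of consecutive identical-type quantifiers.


Quantifier-type sequence: E E E A A A  (A=forall, E=exists)
Group into maximal same-type runs:
  Ex3 | Ax3
Number of blocks = 2

2


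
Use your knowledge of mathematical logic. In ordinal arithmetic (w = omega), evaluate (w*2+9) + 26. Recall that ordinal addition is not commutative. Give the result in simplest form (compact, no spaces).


Compute (w*2+9) + 26.
Ordinal + is associative but NOT commutative; for finite n>0, n + w = w but w + n stays w+n.
By associativity: (w*2+9) + 26 = w*2 + (9+26) = w*2+35.
Result = w*2+35

w*2+35


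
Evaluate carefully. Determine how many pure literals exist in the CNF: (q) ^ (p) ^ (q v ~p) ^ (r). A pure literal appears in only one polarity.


Check each variable for pure literal status:
p: mixed (not pure)
q: pure positive
r: pure positive
Pure literal count = 2

2


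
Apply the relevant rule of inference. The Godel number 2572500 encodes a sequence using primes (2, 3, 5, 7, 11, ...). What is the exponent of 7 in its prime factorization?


Factorize 2572500 by dividing by 7 repeatedly.
Division steps: 7 divides 2572500 exactly 3 time(s).
Exponent of 7 = 3

3


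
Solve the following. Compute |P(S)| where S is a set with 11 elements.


The power set of a set with n elements has 2^n elements.
|P(S)| = 2^11 = 2048

2048


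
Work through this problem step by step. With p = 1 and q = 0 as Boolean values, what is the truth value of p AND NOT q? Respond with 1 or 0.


p = 1, q = 0
Operation: p AND NOT q
Evaluate: 1 AND NOT 0 = 1

1


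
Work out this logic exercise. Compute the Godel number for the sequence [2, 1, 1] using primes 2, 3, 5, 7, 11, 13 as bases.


Encode each element as an exponent of the corresponding prime:
  2^2 = 4
  3^1 = 3
  5^1 = 5
Product = 4 * 3 * 5 = 60

60


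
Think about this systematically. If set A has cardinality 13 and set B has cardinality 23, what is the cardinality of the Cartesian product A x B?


The Cartesian product A x B contains all ordered pairs (a, b).
|A x B| = |A| * |B| = 13 * 23 = 299

299


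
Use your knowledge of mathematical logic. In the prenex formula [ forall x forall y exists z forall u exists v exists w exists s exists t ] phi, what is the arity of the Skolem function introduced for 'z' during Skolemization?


Quantifier prefix: forall x forall y exists z forall u exists v exists w exists s exists t
'z' is existentially quantified at position 3.
Universal variables preceding it: x, y
Skolem function arity = 2

2


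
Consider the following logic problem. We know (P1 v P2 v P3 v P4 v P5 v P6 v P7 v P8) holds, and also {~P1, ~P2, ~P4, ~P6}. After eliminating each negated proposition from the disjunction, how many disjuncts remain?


Original disjuncts (8): P1, P2, P3, P4, P5, P6, P7, P8
Negated (eliminate): ~P1, ~P2, ~P4, ~P6
Remaining disjuncts: P3, P5, P7, P8
Count = 8 - 4 = 4

4


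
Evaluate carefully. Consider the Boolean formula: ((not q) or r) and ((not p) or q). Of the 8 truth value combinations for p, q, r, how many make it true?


Evaluate all 8 assignments for p, q, r:
p=0, q=0, r=0: 1
p=0, q=0, r=1: 1
p=0, q=1, r=0: 0
p=0, q=1, r=1: 1
p=1, q=0, r=0: 0
p=1, q=0, r=1: 0
p=1, q=1, r=0: 0
p=1, q=1, r=1: 1
Satisfying count = 4

4


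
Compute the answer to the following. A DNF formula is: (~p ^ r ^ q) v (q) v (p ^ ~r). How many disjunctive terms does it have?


A DNF formula is a disjunction of terms (conjunctions).
Terms are separated by v.
Counting the disjuncts: 3 terms.

3


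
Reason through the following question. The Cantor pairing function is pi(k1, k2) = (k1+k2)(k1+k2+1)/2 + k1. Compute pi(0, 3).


k1 + k2 = 3
(k1+k2)(k1+k2+1)/2 = 3 * 4 / 2 = 6
pi = 6 + 0 = 6

6


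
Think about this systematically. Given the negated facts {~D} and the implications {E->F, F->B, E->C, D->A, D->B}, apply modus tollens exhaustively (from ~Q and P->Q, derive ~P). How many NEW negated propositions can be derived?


Initial negated facts: {~D}
Apply modus tollens to closure:
  (no implication fires)
Final negated: {~D}
New negations: {(none)}
Count = 0

0


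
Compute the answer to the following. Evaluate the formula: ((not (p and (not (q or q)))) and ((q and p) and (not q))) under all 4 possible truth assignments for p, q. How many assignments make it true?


Check all 4 assignments:
p=0, q=0: 0
p=0, q=1: 0
p=1, q=0: 0
p=1, q=1: 0
Count of True = 0

0


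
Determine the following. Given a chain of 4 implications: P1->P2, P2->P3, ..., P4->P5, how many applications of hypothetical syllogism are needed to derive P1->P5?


With 4 implications in a chain connecting 5 propositions:
P1->P2, P2->P3, ..., P4->P5
Steps needed = (number of implications) - 1 = 4 - 1 = 3

3


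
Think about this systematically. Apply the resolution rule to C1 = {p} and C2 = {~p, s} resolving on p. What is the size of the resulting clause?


Remove p from C1 and ~p from C2.
C1 remainder: {}
C2 remainder: {s}
Union (resolvent): {s}
Resolvent has 1 literal(s).

1


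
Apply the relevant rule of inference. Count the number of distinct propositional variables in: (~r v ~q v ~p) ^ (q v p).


Identify each variable that appears in the formula.
Variables found: p, q, r
Count = 3

3


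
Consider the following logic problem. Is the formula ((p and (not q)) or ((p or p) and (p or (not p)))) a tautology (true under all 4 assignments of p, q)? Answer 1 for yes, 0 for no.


Check all 4 assignments:
p=0, q=0: 0
p=0, q=1: 0
p=1, q=0: 1
p=1, q=1: 1
Satisfying count = 2/4.
Tautology iff count = 4: no.

0


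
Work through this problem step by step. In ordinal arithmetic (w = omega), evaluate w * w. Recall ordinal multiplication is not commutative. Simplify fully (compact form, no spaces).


Compute w * w.
Ordinal * is associative and left-distributive over +, but NOT commutative; for finite n>1, n*w = w but w*n stays w*n.
w * w = w^2 by definition.
Result = w^2

w^2


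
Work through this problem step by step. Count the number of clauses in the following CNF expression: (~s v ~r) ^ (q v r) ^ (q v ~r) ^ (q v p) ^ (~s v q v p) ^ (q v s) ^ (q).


A CNF formula is a conjunction of clauses.
Clauses are separated by ^.
Counting the conjuncts: 7 clauses.

7


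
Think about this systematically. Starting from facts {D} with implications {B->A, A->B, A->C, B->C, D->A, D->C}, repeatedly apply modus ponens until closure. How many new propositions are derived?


Initial facts: {D}
Apply modus ponens to closure:
  D and D->A  =>  A
  D and D->C  =>  C
  A and A->B  =>  B
Final known: {A, B, C, D}
New propositions: {A, B, C}
Count = 3

3


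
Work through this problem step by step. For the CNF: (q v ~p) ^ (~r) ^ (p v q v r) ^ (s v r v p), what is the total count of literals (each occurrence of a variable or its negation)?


Counting literals in each clause:
Clause 1: 2 literal(s)
Clause 2: 1 literal(s)
Clause 3: 3 literal(s)
Clause 4: 3 literal(s)
Total = 9

9


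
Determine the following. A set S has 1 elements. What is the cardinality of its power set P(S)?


The power set of a set with n elements has 2^n elements.
|P(S)| = 2^1 = 2

2


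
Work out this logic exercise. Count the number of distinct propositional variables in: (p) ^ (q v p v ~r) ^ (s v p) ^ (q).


Identify each variable that appears in the formula.
Variables found: p, q, r, s
Count = 4

4


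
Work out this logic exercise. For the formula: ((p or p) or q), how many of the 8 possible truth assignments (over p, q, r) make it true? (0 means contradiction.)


Check all 8 assignments:
p=0, q=0, r=0: 0
p=0, q=0, r=1: 0
p=0, q=1, r=0: 1
p=0, q=1, r=1: 1
p=1, q=0, r=0: 1
p=1, q=0, r=1: 1
p=1, q=1, r=0: 1
p=1, q=1, r=1: 1
Count of True = 6

6


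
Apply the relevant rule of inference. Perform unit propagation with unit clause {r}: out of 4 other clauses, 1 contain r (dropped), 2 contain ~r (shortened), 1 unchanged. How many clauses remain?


Satisfied (removed): 1
Shortened (remain): 2
Unchanged (remain): 1
Remaining = 2 + 1 = 3

3


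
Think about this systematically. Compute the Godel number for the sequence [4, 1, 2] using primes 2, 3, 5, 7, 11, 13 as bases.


Encode each element as an exponent of the corresponding prime:
  2^4 = 16
  3^1 = 3
  5^2 = 25
Product = 16 * 3 * 25 = 1200

1200


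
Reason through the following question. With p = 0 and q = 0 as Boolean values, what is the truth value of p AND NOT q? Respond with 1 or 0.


p = 0, q = 0
Operation: p AND NOT q
Evaluate: 0 AND NOT 0 = 0

0


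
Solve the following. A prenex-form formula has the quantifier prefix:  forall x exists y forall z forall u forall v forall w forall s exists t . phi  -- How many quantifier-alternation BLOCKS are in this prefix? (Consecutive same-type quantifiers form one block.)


Quantifier-type sequence: A E A A A A A E  (A=forall, E=exists)
Group into maximal same-type runs:
  Ax1 | Ex1 | Ax5 | Ex1
Number of blocks = 4

4


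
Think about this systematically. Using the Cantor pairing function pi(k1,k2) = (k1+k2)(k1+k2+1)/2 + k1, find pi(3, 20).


k1 + k2 = 23
(k1+k2)(k1+k2+1)/2 = 23 * 24 / 2 = 276
pi = 276 + 3 = 279

279


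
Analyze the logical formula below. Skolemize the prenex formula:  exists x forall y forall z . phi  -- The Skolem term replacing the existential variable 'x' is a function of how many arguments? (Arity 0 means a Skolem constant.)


Quantifier prefix: exists x forall y forall z
'x' is existentially quantified at position 1.
No universal quantifiers precede it.
Skolem function arity = 0 (a Skolem constant)

0


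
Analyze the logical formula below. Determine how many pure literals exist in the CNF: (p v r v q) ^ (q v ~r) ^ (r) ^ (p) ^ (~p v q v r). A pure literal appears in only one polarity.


Check each variable for pure literal status:
p: mixed (not pure)
q: pure positive
r: mixed (not pure)
Pure literal count = 1

1


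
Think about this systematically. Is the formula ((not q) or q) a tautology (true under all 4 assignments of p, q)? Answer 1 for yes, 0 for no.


Check all 4 assignments:
p=0, q=0: 1
p=0, q=1: 1
p=1, q=0: 1
p=1, q=1: 1
Satisfying count = 4/4.
Tautology iff count = 4: yes.

1


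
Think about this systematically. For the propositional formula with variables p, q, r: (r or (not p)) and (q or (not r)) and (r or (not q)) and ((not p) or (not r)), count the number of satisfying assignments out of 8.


Evaluate all 8 assignments for p, q, r:
p=0, q=0, r=0: 1
p=0, q=0, r=1: 0
p=0, q=1, r=0: 0
p=0, q=1, r=1: 1
p=1, q=0, r=0: 0
p=1, q=0, r=1: 0
p=1, q=1, r=0: 0
p=1, q=1, r=1: 0
Satisfying count = 2

2


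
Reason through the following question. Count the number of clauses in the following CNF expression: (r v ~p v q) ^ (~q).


A CNF formula is a conjunction of clauses.
Clauses are separated by ^.
Counting the conjuncts: 2 clauses.

2


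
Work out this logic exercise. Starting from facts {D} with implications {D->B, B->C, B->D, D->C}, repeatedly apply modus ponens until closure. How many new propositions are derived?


Initial facts: {D}
Apply modus ponens to closure:
  D and D->B  =>  B
  B and B->C  =>  C
Final known: {B, C, D}
New propositions: {B, C}
Count = 2

2


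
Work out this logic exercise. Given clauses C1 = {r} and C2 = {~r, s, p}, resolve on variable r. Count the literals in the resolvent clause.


Remove r from C1 and ~r from C2.
C1 remainder: {}
C2 remainder: {s, p}
Union (resolvent): {p, s}
Resolvent has 2 literal(s).

2


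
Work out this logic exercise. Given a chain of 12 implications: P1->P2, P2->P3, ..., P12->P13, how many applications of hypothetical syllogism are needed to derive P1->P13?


With 12 implications in a chain connecting 13 propositions:
P1->P2, P2->P3, ..., P12->P13
Steps needed = (number of implications) - 1 = 12 - 1 = 11

11


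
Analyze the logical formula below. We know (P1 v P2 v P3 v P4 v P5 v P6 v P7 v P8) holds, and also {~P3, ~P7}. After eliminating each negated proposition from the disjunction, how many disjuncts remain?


Original disjuncts (8): P1, P2, P3, P4, P5, P6, P7, P8
Negated (eliminate): ~P3, ~P7
Remaining disjuncts: P1, P2, P4, P5, P6, P8
Count = 8 - 2 = 6

6


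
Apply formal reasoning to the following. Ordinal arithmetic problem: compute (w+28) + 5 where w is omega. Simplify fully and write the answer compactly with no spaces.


Compute (w+28) + 5.
Ordinal + is associative but NOT commutative; for finite n>0, n + w = w but w + n stays w+n.
By associativity: (w+28) + 5 = w + (28+5) = w+33.
Result = w+33

w+33


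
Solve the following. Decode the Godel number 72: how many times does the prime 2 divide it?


Factorize 72 by dividing by 2 repeatedly.
Division steps: 2 divides 72 exactly 3 time(s).
Exponent of 2 = 3

3


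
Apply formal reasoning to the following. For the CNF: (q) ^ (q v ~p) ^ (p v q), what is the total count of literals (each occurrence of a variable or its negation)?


Counting literals in each clause:
Clause 1: 1 literal(s)
Clause 2: 2 literal(s)
Clause 3: 2 literal(s)
Total = 5

5


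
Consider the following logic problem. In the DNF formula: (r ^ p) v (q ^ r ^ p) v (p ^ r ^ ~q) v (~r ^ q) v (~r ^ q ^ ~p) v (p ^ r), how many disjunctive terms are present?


A DNF formula is a disjunction of terms (conjunctions).
Terms are separated by v.
Counting the disjuncts: 6 terms.

6


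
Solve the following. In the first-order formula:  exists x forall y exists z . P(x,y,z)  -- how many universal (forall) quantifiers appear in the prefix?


Quantifier prefix: exists x forall y exists z
Mark each quantifier type:
  E U E
Universal count = 1, Existential count = 2
Asked for universal (forall) quantifiers: 1

1


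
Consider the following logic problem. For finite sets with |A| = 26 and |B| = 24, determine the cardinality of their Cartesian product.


The Cartesian product A x B contains all ordered pairs (a, b).
|A x B| = |A| * |B| = 26 * 24 = 624

624


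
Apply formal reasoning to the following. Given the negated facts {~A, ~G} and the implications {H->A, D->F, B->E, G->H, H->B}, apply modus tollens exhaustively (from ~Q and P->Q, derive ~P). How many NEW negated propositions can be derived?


Initial negated facts: {~A, ~G}
Apply modus tollens to closure:
  ~A and H->A  =>  ~H
Final negated: {~A, ~G, ~H}
New negations: {~H}
Count = 1

1


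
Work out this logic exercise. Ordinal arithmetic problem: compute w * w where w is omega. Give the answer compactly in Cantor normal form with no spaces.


Compute w * w.
Ordinal * is associative and left-distributive over +, but NOT commutative; for finite n>1, n*w = w but w*n stays w*n.
w * w = w^2 by definition.
Result = w^2

w^2


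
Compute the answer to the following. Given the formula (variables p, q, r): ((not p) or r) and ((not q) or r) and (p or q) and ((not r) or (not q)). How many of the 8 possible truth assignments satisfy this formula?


Evaluate all 8 assignments for p, q, r:
p=0, q=0, r=0: 0
p=0, q=0, r=1: 0
p=0, q=1, r=0: 0
p=0, q=1, r=1: 0
p=1, q=0, r=0: 0
p=1, q=0, r=1: 1
p=1, q=1, r=0: 0
p=1, q=1, r=1: 0
Satisfying count = 1

1


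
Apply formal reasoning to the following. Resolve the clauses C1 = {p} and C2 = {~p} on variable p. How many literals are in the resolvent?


Remove p from C1 and ~p from C2.
C1 remainder: {}
C2 remainder: {}
Union (resolvent): {} (empty clause)
Resolvent has 0 literal(s).

0


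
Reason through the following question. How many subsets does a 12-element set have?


The power set of a set with n elements has 2^n elements.
|P(S)| = 2^12 = 4096

4096


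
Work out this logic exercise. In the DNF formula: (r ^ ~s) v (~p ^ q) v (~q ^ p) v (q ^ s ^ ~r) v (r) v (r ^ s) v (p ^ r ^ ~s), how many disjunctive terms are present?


A DNF formula is a disjunction of terms (conjunctions).
Terms are separated by v.
Counting the disjuncts: 7 terms.

7


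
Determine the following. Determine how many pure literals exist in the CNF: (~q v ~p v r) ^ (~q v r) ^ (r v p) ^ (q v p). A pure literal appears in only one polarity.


Check each variable for pure literal status:
p: mixed (not pure)
q: mixed (not pure)
r: pure positive
Pure literal count = 1

1


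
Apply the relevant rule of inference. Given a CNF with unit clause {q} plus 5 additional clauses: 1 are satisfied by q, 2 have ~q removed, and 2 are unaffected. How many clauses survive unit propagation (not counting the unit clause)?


Satisfied (removed): 1
Shortened (remain): 2
Unchanged (remain): 2
Remaining = 2 + 2 = 4

4


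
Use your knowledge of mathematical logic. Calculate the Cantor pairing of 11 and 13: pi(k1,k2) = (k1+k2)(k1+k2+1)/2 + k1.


k1 + k2 = 24
(k1+k2)(k1+k2+1)/2 = 24 * 25 / 2 = 300
pi = 300 + 11 = 311

311


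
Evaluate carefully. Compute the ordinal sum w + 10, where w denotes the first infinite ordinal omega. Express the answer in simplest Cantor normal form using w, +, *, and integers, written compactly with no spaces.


Compute w + 10.
Ordinal + is associative but NOT commutative; for finite n>0, n + w = w but w + n stays w+n.
w + 10 is already in normal form (a successor ordinal beyond w).
Result = w+10

w+10


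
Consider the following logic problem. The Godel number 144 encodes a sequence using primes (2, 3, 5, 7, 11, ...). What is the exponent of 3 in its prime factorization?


Factorize 144 by dividing by 3 repeatedly.
Division steps: 3 divides 144 exactly 2 time(s).
Exponent of 3 = 2

2


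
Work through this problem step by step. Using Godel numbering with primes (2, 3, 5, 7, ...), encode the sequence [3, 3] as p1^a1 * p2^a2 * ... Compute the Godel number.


Encode each element as an exponent of the corresponding prime:
  2^3 = 8
  3^3 = 27
Product = 8 * 27 = 216

216


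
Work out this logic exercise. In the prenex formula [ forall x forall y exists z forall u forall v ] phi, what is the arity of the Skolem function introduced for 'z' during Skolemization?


Quantifier prefix: forall x forall y exists z forall u forall v
'z' is existentially quantified at position 3.
Universal variables preceding it: x, y
Skolem function arity = 2

2


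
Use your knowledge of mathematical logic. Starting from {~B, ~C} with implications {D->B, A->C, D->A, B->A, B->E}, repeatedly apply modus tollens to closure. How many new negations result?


Initial negated facts: {~B, ~C}
Apply modus tollens to closure:
  ~B and D->B  =>  ~D
  ~C and A->C  =>  ~A
Final negated: {~A, ~B, ~C, ~D}
New negations: {~A, ~D}
Count = 2

2


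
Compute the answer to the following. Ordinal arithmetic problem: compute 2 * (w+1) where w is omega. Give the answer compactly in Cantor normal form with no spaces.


Compute 2 * (w+1).
Ordinal * is associative and left-distributive over +, but NOT commutative; for finite n>1, n*w = w but w*n stays w*n.
By left-distributivity: 2 * (w+1) = 2*w + 2*1 = w + 2 = w+2.
Result = w+2

w+2


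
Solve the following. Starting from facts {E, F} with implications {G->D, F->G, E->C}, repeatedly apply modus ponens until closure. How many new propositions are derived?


Initial facts: {E, F}
Apply modus ponens to closure:
  F and F->G  =>  G
  E and E->C  =>  C
  G and G->D  =>  D
Final known: {C, D, E, F, G}
New propositions: {C, D, G}
Count = 3

3


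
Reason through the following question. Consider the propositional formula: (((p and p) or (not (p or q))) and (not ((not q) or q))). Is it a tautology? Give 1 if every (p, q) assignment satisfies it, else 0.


Check all 4 assignments:
p=0, q=0: 0
p=0, q=1: 0
p=1, q=0: 0
p=1, q=1: 0
Satisfying count = 0/4.
Tautology iff count = 4: no.

0


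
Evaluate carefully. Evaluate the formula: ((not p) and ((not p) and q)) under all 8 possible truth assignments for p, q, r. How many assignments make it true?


Check all 8 assignments:
p=0, q=0, r=0: 0
p=0, q=0, r=1: 0
p=0, q=1, r=0: 1
p=0, q=1, r=1: 1
p=1, q=0, r=0: 0
p=1, q=0, r=1: 0
p=1, q=1, r=0: 0
p=1, q=1, r=1: 0
Count of True = 2

2


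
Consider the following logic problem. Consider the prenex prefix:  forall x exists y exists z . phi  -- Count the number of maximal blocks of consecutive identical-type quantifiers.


Quantifier-type sequence: A E E  (A=forall, E=exists)
Group into maximal same-type runs:
  Ax1 | Ex2
Number of blocks = 2

2


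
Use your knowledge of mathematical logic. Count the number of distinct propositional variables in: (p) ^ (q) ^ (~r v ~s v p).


Identify each variable that appears in the formula.
Variables found: p, q, r, s
Count = 4

4


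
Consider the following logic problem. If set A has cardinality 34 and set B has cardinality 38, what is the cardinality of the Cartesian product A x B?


The Cartesian product A x B contains all ordered pairs (a, b).
|A x B| = |A| * |B| = 34 * 38 = 1292

1292


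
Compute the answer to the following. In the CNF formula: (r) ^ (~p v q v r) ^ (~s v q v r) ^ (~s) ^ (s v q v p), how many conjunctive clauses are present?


A CNF formula is a conjunction of clauses.
Clauses are separated by ^.
Counting the conjuncts: 5 clauses.

5


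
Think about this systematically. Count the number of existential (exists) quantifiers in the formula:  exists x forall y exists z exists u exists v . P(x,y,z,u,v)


Quantifier prefix: exists x forall y exists z exists u exists v
Mark each quantifier type:
  E U E E E
Universal count = 1, Existential count = 4
Asked for existential (exists) quantifiers: 4

4


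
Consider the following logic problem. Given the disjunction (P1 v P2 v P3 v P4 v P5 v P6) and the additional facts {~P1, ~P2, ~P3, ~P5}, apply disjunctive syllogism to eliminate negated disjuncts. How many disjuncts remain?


Original disjuncts (6): P1, P2, P3, P4, P5, P6
Negated (eliminate): ~P1, ~P2, ~P3, ~P5
Remaining disjuncts: P4, P6
Count = 6 - 4 = 2

2


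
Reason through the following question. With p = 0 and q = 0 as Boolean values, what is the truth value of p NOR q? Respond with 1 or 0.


p = 0, q = 0
Operation: p NOR q
Evaluate: 0 NOR 0 = 1

1


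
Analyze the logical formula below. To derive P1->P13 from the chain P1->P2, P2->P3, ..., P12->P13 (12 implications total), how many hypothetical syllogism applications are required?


With 12 implications in a chain connecting 13 propositions:
P1->P2, P2->P3, ..., P12->P13
Steps needed = (number of implications) - 1 = 12 - 1 = 11

11


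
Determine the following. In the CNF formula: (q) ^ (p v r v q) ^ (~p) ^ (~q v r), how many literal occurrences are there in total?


Counting literals in each clause:
Clause 1: 1 literal(s)
Clause 2: 3 literal(s)
Clause 3: 1 literal(s)
Clause 4: 2 literal(s)
Total = 7

7


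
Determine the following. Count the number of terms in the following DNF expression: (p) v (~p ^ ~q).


A DNF formula is a disjunction of terms (conjunctions).
Terms are separated by v.
Counting the disjuncts: 2 terms.

2


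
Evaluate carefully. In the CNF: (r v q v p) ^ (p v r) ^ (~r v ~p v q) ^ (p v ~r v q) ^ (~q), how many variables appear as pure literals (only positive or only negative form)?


Check each variable for pure literal status:
p: mixed (not pure)
q: mixed (not pure)
r: mixed (not pure)
Pure literal count = 0

0


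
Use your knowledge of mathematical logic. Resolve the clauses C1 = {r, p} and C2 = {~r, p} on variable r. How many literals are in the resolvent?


Remove r from C1 and ~r from C2.
C1 remainder: {p}
C2 remainder: {p}
Union (resolvent): {p}
Resolvent has 1 literal(s).

1


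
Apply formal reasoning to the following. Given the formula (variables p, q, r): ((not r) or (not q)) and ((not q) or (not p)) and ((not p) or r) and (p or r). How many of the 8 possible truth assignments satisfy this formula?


Evaluate all 8 assignments for p, q, r:
p=0, q=0, r=0: 0
p=0, q=0, r=1: 1
p=0, q=1, r=0: 0
p=0, q=1, r=1: 0
p=1, q=0, r=0: 0
p=1, q=0, r=1: 1
p=1, q=1, r=0: 0
p=1, q=1, r=1: 0
Satisfying count = 2

2


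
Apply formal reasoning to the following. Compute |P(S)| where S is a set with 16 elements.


The power set of a set with n elements has 2^n elements.
|P(S)| = 2^16 = 65536

65536


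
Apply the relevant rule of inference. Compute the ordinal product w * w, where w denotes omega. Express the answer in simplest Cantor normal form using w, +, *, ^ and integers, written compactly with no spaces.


Compute w * w.
Ordinal * is associative and left-distributive over +, but NOT commutative; for finite n>1, n*w = w but w*n stays w*n.
w * w = w^2 by definition.
Result = w^2

w^2


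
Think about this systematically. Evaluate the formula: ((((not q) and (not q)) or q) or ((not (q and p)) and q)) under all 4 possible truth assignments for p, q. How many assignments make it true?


Check all 4 assignments:
p=0, q=0: 1
p=0, q=1: 1
p=1, q=0: 1
p=1, q=1: 1
Count of True = 4

4


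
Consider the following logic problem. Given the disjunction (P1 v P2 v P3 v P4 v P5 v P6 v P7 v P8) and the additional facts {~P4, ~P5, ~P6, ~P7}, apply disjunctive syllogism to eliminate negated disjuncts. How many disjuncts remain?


Original disjuncts (8): P1, P2, P3, P4, P5, P6, P7, P8
Negated (eliminate): ~P4, ~P5, ~P6, ~P7
Remaining disjuncts: P1, P2, P3, P8
Count = 8 - 4 = 4

4


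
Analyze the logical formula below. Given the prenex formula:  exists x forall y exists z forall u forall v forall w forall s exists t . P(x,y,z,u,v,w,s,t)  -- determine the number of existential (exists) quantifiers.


Quantifier prefix: exists x forall y exists z forall u forall v forall w forall s exists t
Mark each quantifier type:
  E U E U U U U E
Universal count = 5, Existential count = 3
Asked for existential (exists) quantifiers: 3

3


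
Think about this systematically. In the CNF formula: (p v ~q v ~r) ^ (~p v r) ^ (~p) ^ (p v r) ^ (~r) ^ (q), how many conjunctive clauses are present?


A CNF formula is a conjunction of clauses.
Clauses are separated by ^.
Counting the conjuncts: 6 clauses.

6


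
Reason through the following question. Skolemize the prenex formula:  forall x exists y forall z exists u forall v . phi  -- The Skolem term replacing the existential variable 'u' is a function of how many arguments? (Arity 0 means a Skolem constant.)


Quantifier prefix: forall x exists y forall z exists u forall v
'u' is existentially quantified at position 4.
Universal variables preceding it: x, z
Skolem function arity = 2

2
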